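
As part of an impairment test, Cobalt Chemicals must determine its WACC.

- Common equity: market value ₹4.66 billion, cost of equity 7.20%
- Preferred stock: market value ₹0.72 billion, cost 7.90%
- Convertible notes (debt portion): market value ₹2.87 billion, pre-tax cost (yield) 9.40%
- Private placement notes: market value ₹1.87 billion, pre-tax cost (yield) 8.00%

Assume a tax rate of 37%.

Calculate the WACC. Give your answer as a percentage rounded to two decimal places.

Total capital V = 4.66 + 0.72 + 2.87 + 1.87 = 10.12.
Equity: weight = 4.66/10.12 = 0.4605; cost = 7.2%.
Preferred: weight = 0.72/10.12 = 0.0711; cost = 7.9%.
Convertible notes (debt portion): weight = 2.87/10.12 = 0.2836; after-tax cost = 9.4% × (1 − 37%) = 5.9220%.
Private placement notes: weight = 1.87/10.12 = 0.1848; after-tax cost = 8% × (1 − 37%) = 5.0400%.
WACC = 0.4605 × 7.2000% + 0.0711 × 7.9000% + 0.2836 × 5.9220% + 0.1848 × 5.0400% = 6.4882%.

6.49%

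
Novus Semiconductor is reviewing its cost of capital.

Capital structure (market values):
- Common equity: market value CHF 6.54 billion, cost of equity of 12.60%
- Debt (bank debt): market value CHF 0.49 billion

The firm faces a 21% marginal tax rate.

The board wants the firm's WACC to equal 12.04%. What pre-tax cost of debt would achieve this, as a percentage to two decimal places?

Total capital V = 6.54 + 0.49 = 7.03.
Equity weight = 6.54/7.03 = 0.9303.
Bank debt weight = 0.49/7.03 = 0.0697.
Equity contribution = 0.9303 × 12.6% = 11.7218%.
Remaining for debt = 12.04% − 11.7218% = 0.3182%.
Rd × (1 − 21%) × 0.0697 = 0.3182%  ⇒  Rd = 5.7794%.

5.78%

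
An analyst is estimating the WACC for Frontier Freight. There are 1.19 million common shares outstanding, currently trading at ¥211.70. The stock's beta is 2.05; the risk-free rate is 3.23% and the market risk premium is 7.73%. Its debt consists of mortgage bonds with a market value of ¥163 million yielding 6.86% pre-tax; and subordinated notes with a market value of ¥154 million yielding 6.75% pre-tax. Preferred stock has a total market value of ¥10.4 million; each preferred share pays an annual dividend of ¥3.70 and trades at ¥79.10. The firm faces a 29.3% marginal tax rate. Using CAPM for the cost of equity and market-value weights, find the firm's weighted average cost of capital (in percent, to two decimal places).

11.01%

Cost of equity via CAPM: Re = 3.23% + 2.05 × 7.73% = 19.0765%.
Cost of preferred: Rp = 3.7 / 79.1 = 4.6776%.
Market value of equity E = 211.7 × 1.19m = 251.923m.
Total capital V = 251.923 + 10.4 + 163 + 154 = 579.323.
Equity: weight = 251.923/579.323 = 0.4349; cost = 19.0765%.
Preferred: weight = 10.4/579.323 = 0.0180; cost = 4.6776%.
Mortgage bonds: weight = 163/579.323 = 0.2814; after-tax cost = 6.86% × (1 − 29.3%) = 4.8500%.
Subordinated notes: weight = 154/579.323 = 0.2658; after-tax cost = 6.75% × (1 − 29.3%) = 4.7723%.
WACC = 0.4349 × 19.0765% + 0.0180 × 4.6776% + 0.2814 × 4.8500% + 0.2658 × 4.7723% = 11.0127%.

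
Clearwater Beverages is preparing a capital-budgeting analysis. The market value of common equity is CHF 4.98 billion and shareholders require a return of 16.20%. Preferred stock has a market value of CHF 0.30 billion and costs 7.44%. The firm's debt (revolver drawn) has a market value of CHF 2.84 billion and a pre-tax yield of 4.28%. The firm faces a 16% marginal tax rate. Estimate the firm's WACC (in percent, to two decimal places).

11.47%

Total capital V = 4.98 + 0.3 + 2.84 = 8.12.
Equity: weight = 4.98/8.12 = 0.6133; cost = 16.2%.
Preferred: weight = 0.3/8.12 = 0.0369; cost = 7.44%.
Revolver drawn: weight = 2.84/8.12 = 0.3498; after-tax cost = 4.28% × (1 − 16%) = 3.5952%.
WACC = 0.6133 × 16.2000% + 0.0369 × 7.4400% + 0.3498 × 3.5952% = 11.4678%.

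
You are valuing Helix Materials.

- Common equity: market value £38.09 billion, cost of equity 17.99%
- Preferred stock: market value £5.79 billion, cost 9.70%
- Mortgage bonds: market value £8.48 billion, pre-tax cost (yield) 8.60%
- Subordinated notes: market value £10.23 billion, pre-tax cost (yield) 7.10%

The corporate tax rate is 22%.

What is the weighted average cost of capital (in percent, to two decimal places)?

13.66%

Total capital V = 38.09 + 5.79 + 8.48 + 10.23 = 62.59.
Equity: weight = 38.09/62.59 = 0.6086; cost = 17.99%.
Preferred: weight = 5.79/62.59 = 0.0925; cost = 9.7%.
Mortgage bonds: weight = 8.48/62.59 = 0.1355; after-tax cost = 8.6% × (1 − 22%) = 6.7080%.
Subordinated notes: weight = 10.23/62.59 = 0.1634; after-tax cost = 7.1% × (1 − 22%) = 5.5380%.
WACC = 0.6086 × 17.9900% + 0.0925 × 9.7000% + 0.1355 × 6.7080% + 0.1634 × 5.5380% = 13.6594%.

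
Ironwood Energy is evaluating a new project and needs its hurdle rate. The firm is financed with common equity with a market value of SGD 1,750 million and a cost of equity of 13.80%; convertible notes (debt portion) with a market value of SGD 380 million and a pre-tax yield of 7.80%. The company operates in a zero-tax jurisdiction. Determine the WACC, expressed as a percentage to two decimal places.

Total capital V = 1750 + 380 = 2130.
Equity: weight = 1750/2130 = 0.8216; cost = 13.8%.
Convertible notes (debt portion): weight = 380/2130 = 0.1784; after-tax cost = 7.8% × (1 − 0%) = 7.8000%.
WACC = 0.8216 × 13.8000% + 0.1784 × 7.8000% = 12.7296%.

12.73%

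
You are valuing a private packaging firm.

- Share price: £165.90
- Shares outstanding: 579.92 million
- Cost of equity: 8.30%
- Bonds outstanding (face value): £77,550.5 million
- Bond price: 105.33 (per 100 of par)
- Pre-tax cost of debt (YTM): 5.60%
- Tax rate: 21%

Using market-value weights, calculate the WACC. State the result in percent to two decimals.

Market value of equity E = 165.9 × 579.92m = 96208.728m. Market value of debt D = 77550.5m × 105.33/100 = 81683.94165m.
Total capital V = 96208.728 + 81683.94165 = 177892.66965.
Equity: weight = 96208.728/177892.66965 = 0.5408; cost = 8.3%.
Bonds outstanding: weight = 81683.94165/177892.66965 = 0.4592; after-tax cost = 5.6% × (1 − 21%) = 4.4240%.
WACC = 0.5408 × 8.3000% + 0.4592 × 4.4240% = 6.5202%.

6.52%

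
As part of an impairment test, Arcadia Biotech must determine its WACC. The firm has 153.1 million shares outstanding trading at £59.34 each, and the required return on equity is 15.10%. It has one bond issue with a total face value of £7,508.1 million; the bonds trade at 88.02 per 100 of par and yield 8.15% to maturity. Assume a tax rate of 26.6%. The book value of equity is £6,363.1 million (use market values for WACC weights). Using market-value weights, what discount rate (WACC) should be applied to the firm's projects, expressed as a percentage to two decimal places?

11.26%

Market value of equity E = 59.34 × 153.1m = 9084.954m. Market value of debt D = 7508.1m × 88.02/100 = 6608.62962m.
Total capital V = 9084.954 + 6608.62962 = 15693.58362.
Equity: weight = 9084.954/15693.58362 = 0.5789; cost = 15.1%.
Bonds outstanding: weight = 6608.62962/15693.58362 = 0.4211; after-tax cost = 8.15% × (1 − 26.6%) = 5.9821%.
WACC = 0.5789 × 15.1000% + 0.4211 × 5.9821% = 11.2604%.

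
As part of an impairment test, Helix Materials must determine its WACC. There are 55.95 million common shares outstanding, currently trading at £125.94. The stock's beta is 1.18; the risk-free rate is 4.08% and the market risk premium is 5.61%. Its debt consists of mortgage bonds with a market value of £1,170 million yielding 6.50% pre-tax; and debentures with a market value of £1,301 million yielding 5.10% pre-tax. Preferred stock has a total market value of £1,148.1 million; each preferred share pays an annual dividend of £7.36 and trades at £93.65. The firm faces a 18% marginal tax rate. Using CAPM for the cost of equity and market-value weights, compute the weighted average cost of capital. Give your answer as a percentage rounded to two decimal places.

Cost of equity via CAPM: Re = 4.08% + 1.18 × 5.61% = 10.6998%.
Cost of preferred: Rp = 7.36 / 93.65 = 7.8590%.
Market value of equity E = 125.94 × 55.95m = 7046.343m.
Total capital V = 7046.343 + 1148.1 + 1170 + 1301 = 10665.443.
Equity: weight = 7046.343/10665.443 = 0.6607; cost = 10.6998%.
Preferred: weight = 1148.1/10665.443 = 0.1076; cost = 7.859%.
Mortgage bonds: weight = 1170/10665.443 = 0.1097; after-tax cost = 6.5% × (1 − 18%) = 5.3300%.
Debentures: weight = 1301/10665.443 = 0.1220; after-tax cost = 5.1% × (1 − 18%) = 4.1820%.
WACC = 0.6607 × 10.6998% + 0.1076 × 7.8590% + 0.1097 × 5.3300% + 0.1220 × 4.1820% = 9.0099%.

9.01%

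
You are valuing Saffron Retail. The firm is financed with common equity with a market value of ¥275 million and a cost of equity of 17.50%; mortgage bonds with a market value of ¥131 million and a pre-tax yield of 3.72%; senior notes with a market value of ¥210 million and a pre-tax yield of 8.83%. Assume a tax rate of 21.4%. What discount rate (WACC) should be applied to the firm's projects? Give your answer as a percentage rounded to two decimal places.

10.80%

Total capital V = 275 + 131 + 210 = 616.
Equity: weight = 275/616 = 0.4464; cost = 17.5%.
Mortgage bonds: weight = 131/616 = 0.2127; after-tax cost = 3.72% × (1 − 21.4%) = 2.9239%.
Senior notes: weight = 210/616 = 0.3409; after-tax cost = 8.83% × (1 − 21.4%) = 6.9404%.
WACC = 0.4464 × 17.5000% + 0.2127 × 2.9239% + 0.3409 × 6.9404% = 10.8003%.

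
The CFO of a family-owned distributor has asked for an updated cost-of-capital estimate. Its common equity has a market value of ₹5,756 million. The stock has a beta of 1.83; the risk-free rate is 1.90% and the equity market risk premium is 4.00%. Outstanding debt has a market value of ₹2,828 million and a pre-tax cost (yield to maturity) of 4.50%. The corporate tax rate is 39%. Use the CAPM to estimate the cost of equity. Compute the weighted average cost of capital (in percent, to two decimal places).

Cost of equity via CAPM: Re = 1.9% + 1.83 × 4.0% = 9.2200%.
Total capital V = 5756 + 2828 = 8584.
Equity: weight = 5756/8584 = 0.6705; cost = 9.22%.
Debt: weight = 2828/8584 = 0.3295; after-tax cost = 4.5% × (1 − 39%) = 2.7450%.
WACC = 0.6705 × 9.2200% + 0.3295 × 2.7450% = 7.0868%.

7.09%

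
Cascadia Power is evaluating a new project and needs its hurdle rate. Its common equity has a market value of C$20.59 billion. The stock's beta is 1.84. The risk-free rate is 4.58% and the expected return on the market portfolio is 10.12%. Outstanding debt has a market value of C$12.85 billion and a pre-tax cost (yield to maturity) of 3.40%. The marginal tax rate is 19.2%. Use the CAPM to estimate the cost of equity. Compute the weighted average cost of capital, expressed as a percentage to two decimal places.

Market risk premium = 10.12% − 4.58% = 5.54%.
Cost of equity via CAPM: Re = 4.58% + 1.84 × 5.54% = 14.7736%.
Total capital V = 20.59 + 12.85 = 33.44.
Equity: weight = 20.59/33.44 = 0.6157; cost = 14.7736%.
Debt: weight = 12.85/33.44 = 0.3843; after-tax cost = 3.4% × (1 − 19.2%) = 2.7472%.
WACC = 0.6157 × 14.7736% + 0.3843 × 2.7472% = 10.1522%.

10.15%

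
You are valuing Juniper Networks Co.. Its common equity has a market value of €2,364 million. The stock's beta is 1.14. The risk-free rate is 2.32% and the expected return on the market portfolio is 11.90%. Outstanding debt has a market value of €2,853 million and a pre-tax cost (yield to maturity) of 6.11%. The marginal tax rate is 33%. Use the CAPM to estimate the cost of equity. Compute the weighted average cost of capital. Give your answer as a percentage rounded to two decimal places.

8.24%

Market risk premium = 11.9% − 2.32% = 9.58%.
Cost of equity via CAPM: Re = 2.32% + 1.14 × 9.58% = 13.2412%.
Total capital V = 2364 + 2853 = 5217.
Equity: weight = 2364/5217 = 0.4531; cost = 13.2412%.
Debt: weight = 2853/5217 = 0.5469; after-tax cost = 6.11% × (1 − 33%) = 4.0937%.
WACC = 0.4531 × 13.2412% + 0.5469 × 4.0937% = 8.2387%.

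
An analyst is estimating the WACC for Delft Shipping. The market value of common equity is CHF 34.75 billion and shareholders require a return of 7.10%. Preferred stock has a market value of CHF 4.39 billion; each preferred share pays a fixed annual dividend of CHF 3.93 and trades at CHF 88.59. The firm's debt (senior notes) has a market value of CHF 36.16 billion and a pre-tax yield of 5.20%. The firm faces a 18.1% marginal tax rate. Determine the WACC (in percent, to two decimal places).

Cost of preferred: Rp = 3.93 / 88.59 = 4.4362%.
Total capital V = 34.75 + 4.39 + 36.16 = 75.3.
Equity: weight = 34.75/75.3 = 0.4615; cost = 7.1%.
Preferred: weight = 4.39/75.3 = 0.0583; cost = 4.4362%.
Senior notes: weight = 36.16/75.3 = 0.4802; after-tax cost = 5.2% × (1 − 18.1%) = 4.2588%.
WACC = 0.4615 × 7.1000% + 0.0583 × 4.4362% + 0.4802 × 4.2588% = 5.5803%.

5.58%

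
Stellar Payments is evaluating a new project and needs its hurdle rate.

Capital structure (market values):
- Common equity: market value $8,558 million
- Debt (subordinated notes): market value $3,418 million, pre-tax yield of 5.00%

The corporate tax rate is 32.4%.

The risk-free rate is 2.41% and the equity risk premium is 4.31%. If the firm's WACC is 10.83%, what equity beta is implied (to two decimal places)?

Total capital V = 8558 + 3418 = 11976.
Equity weight = 8558/11976 = 0.7146.
Subordinated notes weight = 3418/11976 = 0.2854.
Debt contribution = 0.2854 × 5% × (1 − 32.4%) = 0.9647%.
Required equity contribution = 10.83% − 0.9647% = 9.8653%  ⇒  Re = 13.8055%.
CAPM: 13.8055% = 2.41% + β × 4.31%  ⇒  β = 2.6440.

2.64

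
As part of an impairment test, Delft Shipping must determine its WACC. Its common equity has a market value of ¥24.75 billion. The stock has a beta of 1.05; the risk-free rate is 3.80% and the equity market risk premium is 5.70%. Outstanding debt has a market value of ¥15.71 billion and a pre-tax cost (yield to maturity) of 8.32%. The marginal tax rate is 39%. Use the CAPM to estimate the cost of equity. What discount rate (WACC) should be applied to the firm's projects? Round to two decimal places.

Cost of equity via CAPM: Re = 3.8% + 1.05 × 5.7% = 9.7850%.
Total capital V = 24.75 + 15.71 = 40.46.
Equity: weight = 24.75/40.46 = 0.6117; cost = 9.785%.
Debt: weight = 15.71/40.46 = 0.3883; after-tax cost = 8.32% × (1 − 39%) = 5.0752%.
WACC = 0.6117 × 9.7850% + 0.3883 × 5.0752% = 7.9563%.

7.96%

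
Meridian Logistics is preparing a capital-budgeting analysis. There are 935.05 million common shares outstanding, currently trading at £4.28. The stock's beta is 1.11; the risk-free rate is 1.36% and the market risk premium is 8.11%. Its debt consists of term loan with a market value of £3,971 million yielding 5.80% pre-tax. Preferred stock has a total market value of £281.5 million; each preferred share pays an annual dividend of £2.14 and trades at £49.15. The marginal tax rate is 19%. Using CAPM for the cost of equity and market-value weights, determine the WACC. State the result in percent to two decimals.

Cost of equity via CAPM: Re = 1.36% + 1.11 × 8.11% = 10.3621%.
Cost of preferred: Rp = 2.14 / 49.15 = 4.3540%.
Market value of equity E = 4.28 × 935.05m = 4002.014m.
Total capital V = 4002.014 + 281.5 + 3971 = 8254.514.
Equity: weight = 4002.014/8254.514 = 0.4848; cost = 10.3621%.
Preferred: weight = 281.5/8254.514 = 0.0341; cost = 4.354%.
Term loan: weight = 3971/8254.514 = 0.4811; after-tax cost = 5.8% × (1 − 19%) = 4.6980%.
WACC = 0.4848 × 10.3621% + 0.0341 × 4.3540% + 0.4811 × 4.6980% = 7.4324%.

7.43%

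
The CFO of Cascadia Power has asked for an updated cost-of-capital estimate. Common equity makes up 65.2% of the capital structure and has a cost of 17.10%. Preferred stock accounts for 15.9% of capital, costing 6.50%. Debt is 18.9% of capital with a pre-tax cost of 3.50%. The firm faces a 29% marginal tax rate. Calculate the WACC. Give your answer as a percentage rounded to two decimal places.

12.65%

After-tax cost of debt = 3.5% × (1 − 29%) = 2.4850%.
WACC = 0.652 × 17.1000% + 0.159 × 6.5000% + 0.189 × 2.4850% = 12.6524%.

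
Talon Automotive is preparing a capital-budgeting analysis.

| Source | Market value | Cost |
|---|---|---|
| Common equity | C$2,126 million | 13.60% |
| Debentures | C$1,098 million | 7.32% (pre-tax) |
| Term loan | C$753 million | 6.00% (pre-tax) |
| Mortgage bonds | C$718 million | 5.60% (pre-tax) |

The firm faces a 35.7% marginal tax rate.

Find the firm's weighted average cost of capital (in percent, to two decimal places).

8.43%

Total capital V = 2126 + 1098 + 753 + 718 = 4695.
Equity: weight = 2126/4695 = 0.4528; cost = 13.6%.
Debentures: weight = 1098/4695 = 0.2339; after-tax cost = 7.32% × (1 − 35.7%) = 4.7068%.
Term loan: weight = 753/4695 = 0.1604; after-tax cost = 6% × (1 − 35.7%) = 3.8580%.
Mortgage bonds: weight = 718/4695 = 0.1529; after-tax cost = 5.6% × (1 − 35.7%) = 3.6008%.
WACC = 0.4528 × 13.6000% + 0.2339 × 4.7068% + 0.1604 × 3.8580% + 0.1529 × 3.6008% = 8.4286%.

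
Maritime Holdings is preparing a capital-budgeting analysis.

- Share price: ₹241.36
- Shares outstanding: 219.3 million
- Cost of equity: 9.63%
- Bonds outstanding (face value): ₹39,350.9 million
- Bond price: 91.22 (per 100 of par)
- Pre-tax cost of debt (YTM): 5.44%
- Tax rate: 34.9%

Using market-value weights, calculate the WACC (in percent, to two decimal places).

Market value of equity E = 241.36 × 219.3m = 52930.248m. Market value of debt D = 39350.9m × 91.22/100 = 35895.89098m.
Total capital V = 52930.248 + 35895.89098 = 88826.13898.
Equity: weight = 52930.248/88826.13898 = 0.5959; cost = 9.63%.
Bonds outstanding: weight = 35895.89098/88826.13898 = 0.4041; after-tax cost = 5.44% × (1 − 34.9%) = 3.5414%.
WACC = 0.5959 × 9.6300% + 0.4041 × 3.5414% = 7.1695%.

7.17%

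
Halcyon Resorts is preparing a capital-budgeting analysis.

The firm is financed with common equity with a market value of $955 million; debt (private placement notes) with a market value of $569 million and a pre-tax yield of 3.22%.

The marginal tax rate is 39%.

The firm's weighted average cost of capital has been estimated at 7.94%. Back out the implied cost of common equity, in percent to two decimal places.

11.50%

Total capital V = 955 + 569 = 1524.
Equity weight = 955/1524 = 0.6266.
Private placement notes weight = 569/1524 = 0.3734.
Debt contribution = 0.3734 × 3.22% × (1 − 39%) = 0.7334%.
Required equity contribution = 7.94% − 0.7334% = 7.2066%.
Re = 7.2066% / 0.6266 = 11.5005%.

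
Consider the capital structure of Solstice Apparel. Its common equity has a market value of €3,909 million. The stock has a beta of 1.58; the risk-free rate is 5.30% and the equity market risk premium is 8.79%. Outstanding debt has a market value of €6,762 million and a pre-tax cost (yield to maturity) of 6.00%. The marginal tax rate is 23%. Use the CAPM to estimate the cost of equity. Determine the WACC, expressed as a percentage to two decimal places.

9.96%

Cost of equity via CAPM: Re = 5.3% + 1.58 × 8.79% = 19.1882%.
Total capital V = 3909 + 6762 = 10671.
Equity: weight = 3909/10671 = 0.3663; cost = 19.1882%.
Debt: weight = 6762/10671 = 0.6337; after-tax cost = 6% × (1 − 23%) = 4.6200%.
WACC = 0.3663 × 19.1882% + 0.6337 × 4.6200% = 9.9566%.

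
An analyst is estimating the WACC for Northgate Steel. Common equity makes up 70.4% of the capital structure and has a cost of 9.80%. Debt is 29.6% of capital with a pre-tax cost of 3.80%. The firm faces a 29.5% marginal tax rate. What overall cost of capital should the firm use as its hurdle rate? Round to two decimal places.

After-tax cost of debt = 3.8% × (1 − 29.5%) = 2.6790%.
WACC = 0.704 × 9.8000% + 0.296 × 2.6790% = 7.6922%.

7.69%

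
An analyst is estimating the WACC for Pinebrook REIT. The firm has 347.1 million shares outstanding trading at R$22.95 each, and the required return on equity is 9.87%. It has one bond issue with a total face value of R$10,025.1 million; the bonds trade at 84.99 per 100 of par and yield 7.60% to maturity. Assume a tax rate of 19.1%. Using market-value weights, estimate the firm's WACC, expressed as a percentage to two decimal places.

Market value of equity E = 22.95 × 347.1m = 7965.945m. Market value of debt D = 10025.1m × 84.99/100 = 8520.33249m.
Total capital V = 7965.945 + 8520.33249 = 16486.27749.
Equity: weight = 7965.945/16486.27749 = 0.4832; cost = 9.87%.
Bonds outstanding: weight = 8520.33249/16486.27749 = 0.5168; after-tax cost = 7.6% × (1 − 19.1%) = 6.1484%.
WACC = 0.4832 × 9.8700% + 0.5168 × 6.1484% = 7.9466%.

7.95%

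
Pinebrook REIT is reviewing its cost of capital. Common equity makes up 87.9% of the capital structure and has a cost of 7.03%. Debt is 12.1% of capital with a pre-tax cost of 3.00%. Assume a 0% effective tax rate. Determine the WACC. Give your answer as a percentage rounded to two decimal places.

After-tax cost of debt = 3% × (1 − 0%) = 3.0000%.
WACC = 0.879 × 7.0300% + 0.121 × 3.0000% = 6.5424%.

6.54%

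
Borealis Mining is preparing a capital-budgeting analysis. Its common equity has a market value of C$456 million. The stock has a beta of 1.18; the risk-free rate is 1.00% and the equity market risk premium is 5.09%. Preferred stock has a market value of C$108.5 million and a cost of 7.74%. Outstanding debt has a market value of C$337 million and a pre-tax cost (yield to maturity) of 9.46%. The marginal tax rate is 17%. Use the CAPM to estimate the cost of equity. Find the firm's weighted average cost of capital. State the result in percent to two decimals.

Cost of equity via CAPM: Re = 1.0% + 1.18 × 5.09% = 7.0062%.
Total capital V = 456 + 108.5 + 337 = 901.5.
Equity: weight = 456/901.5 = 0.5058; cost = 7.0062%.
Preferred: weight = 108.5/901.5 = 0.1204; cost = 7.74%.
Debt: weight = 337/901.5 = 0.3738; after-tax cost = 9.46% × (1 − 17%) = 7.8518%.
WACC = 0.5058 × 7.0062% + 0.1204 × 7.7400% + 0.3738 × 7.8518% = 7.4106%.

7.41%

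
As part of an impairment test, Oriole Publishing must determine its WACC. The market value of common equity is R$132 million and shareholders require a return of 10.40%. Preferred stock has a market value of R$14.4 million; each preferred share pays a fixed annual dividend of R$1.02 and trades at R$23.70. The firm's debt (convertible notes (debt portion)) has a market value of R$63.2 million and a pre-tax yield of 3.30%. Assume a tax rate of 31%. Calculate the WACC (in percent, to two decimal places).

Cost of preferred: Rp = 1.02 / 23.7 = 4.3038%.
Total capital V = 132 + 14.4 + 63.2 = 209.6.
Equity: weight = 132/209.6 = 0.6298; cost = 10.4%.
Preferred: weight = 14.4/209.6 = 0.0687; cost = 4.3038%.
Convertible notes (debt portion): weight = 63.2/209.6 = 0.3015; after-tax cost = 3.3% × (1 − 31%) = 2.2770%.
WACC = 0.6298 × 10.4000% + 0.0687 × 4.3038% + 0.3015 × 2.2770% = 7.5319%.

7.53%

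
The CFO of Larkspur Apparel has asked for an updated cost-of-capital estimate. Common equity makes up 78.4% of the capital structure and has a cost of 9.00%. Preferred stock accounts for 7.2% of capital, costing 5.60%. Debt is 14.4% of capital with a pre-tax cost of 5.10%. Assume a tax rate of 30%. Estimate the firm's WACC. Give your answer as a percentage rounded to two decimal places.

7.97%

After-tax cost of debt = 5.1% × (1 − 30%) = 3.5700%.
WACC = 0.784 × 9.0000% + 0.072 × 5.6000% + 0.144 × 3.5700% = 7.9733%.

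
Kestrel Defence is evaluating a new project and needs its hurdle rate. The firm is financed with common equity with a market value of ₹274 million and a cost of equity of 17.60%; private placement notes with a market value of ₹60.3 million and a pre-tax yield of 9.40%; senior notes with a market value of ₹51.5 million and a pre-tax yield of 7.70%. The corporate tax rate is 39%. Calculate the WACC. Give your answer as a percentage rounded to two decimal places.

Total capital V = 274 + 60.3 + 51.5 = 385.8.
Equity: weight = 274/385.8 = 0.7102; cost = 17.6%.
Private placement notes: weight = 60.3/385.8 = 0.1563; after-tax cost = 9.4% × (1 − 39%) = 5.7340%.
Senior notes: weight = 51.5/385.8 = 0.1335; after-tax cost = 7.7% × (1 − 39%) = 4.6970%.
WACC = 0.7102 × 17.6000% + 0.1563 × 5.7340% + 0.1335 × 4.6970% = 14.0230%.

14.02%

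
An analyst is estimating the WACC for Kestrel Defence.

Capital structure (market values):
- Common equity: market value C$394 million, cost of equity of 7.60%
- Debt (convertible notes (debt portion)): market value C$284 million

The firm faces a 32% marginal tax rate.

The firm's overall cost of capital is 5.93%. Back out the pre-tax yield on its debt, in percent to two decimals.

5.31%

Total capital V = 394 + 284 = 678.
Equity weight = 394/678 = 0.5811.
Convertible notes (debt portion) weight = 284/678 = 0.4189.
Equity contribution = 0.5811 × 7.6% = 4.4165%.
Remaining for debt = 5.93% − 4.4165% = 1.5135%.
Rd × (1 − 32%) × 0.4189 = 1.5135%  ⇒  Rd = 5.3135%.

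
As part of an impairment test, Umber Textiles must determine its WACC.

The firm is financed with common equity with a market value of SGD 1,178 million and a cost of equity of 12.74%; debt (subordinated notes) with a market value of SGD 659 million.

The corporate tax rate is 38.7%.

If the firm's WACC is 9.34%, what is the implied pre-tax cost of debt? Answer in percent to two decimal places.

Total capital V = 1178 + 659 = 1837.
Equity weight = 1178/1837 = 0.6413.
Subordinated notes weight = 659/1837 = 0.3587.
Equity contribution = 0.6413 × 12.74% = 8.1697%.
Remaining for debt = 9.34% − 8.1697% = 1.1703%.
Rd × (1 − 38.7%) × 0.3587 = 1.1703%  ⇒  Rd = 5.3219%.

5.32%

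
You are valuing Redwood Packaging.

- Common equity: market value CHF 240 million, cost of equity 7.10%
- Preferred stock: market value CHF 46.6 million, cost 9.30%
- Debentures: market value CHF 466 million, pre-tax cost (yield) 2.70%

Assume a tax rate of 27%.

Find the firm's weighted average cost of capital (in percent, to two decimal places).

4.06%

Total capital V = 240 + 46.6 + 466 = 752.6.
Equity: weight = 240/752.6 = 0.3189; cost = 7.1%.
Preferred: weight = 46.6/752.6 = 0.0619; cost = 9.3%.
Debentures: weight = 466/752.6 = 0.6192; after-tax cost = 2.7% × (1 − 27%) = 1.9710%.
WACC = 0.3189 × 7.1000% + 0.0619 × 9.3000% + 0.6192 × 1.9710% = 4.0604%.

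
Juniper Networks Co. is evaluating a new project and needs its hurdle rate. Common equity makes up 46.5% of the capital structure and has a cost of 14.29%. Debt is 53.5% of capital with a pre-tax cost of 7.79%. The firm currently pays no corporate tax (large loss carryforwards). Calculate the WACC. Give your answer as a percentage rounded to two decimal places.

10.81%

After-tax cost of debt = 7.79% × (1 − 0%) = 7.7900%.
WACC = 0.465 × 14.2900% + 0.535 × 7.7900% = 10.8125%.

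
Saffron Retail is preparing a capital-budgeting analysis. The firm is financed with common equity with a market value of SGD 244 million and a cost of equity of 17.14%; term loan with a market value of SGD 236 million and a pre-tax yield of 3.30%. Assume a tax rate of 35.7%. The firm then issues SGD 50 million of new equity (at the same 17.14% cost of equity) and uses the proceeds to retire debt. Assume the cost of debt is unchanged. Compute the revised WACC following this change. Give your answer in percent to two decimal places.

After the change:
Total capital V = 294 + 186 = 480.
Equity: weight = 294/480 = 0.6125; cost = 17.14%.
Term loan: weight = 186/480 = 0.3875; after-tax cost = 3.3% × (1 − 35.7%) = 2.1219%.
WACC = 0.6125 × 17.1400% + 0.3875 × 2.1219% = 11.3205%.

11.32%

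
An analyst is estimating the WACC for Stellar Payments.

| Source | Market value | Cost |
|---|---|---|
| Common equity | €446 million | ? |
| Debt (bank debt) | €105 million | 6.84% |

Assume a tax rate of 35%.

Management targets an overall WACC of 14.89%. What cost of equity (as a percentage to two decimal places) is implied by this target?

17.35%

Total capital V = 446 + 105 = 551.
Equity weight = 446/551 = 0.8094.
Bank debt weight = 105/551 = 0.1906.
Debt contribution = 0.1906 × 6.84% × (1 − 35%) = 0.8472%.
Required equity contribution = 14.89% − 0.8472% = 14.0428%.
Re = 14.0428% / 0.8094 = 17.3488%.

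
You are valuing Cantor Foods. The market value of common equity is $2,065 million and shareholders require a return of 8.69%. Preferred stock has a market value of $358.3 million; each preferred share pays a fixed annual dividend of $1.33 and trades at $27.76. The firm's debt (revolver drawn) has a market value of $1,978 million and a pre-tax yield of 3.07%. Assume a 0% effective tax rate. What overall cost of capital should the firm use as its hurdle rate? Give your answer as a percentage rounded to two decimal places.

Cost of preferred: Rp = 1.33 / 27.76 = 4.7911%.
Total capital V = 2065 + 358.3 + 1978 = 4401.3.
Equity: weight = 2065/4401.3 = 0.4692; cost = 8.69%.
Preferred: weight = 358.3/4401.3 = 0.0814; cost = 4.7911%.
Revolver drawn: weight = 1978/4401.3 = 0.4494; after-tax cost = 3.07% × (1 − 0%) = 3.0700%.
WACC = 0.4692 × 8.6900% + 0.0814 × 4.7911% + 0.4494 × 3.0700% = 5.8469%.

5.85%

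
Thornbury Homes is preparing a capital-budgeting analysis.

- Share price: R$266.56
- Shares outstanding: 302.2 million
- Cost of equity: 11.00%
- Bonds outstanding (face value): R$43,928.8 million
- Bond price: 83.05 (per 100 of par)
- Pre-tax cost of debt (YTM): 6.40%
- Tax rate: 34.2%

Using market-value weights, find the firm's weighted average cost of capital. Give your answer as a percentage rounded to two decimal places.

Market value of equity E = 266.56 × 302.2m = 80554.432m. Market value of debt D = 43928.8m × 83.05/100 = 36482.8684m.
Total capital V = 80554.432 + 36482.8684 = 117037.3004.
Equity: weight = 80554.432/117037.3004 = 0.6883; cost = 11%.
Bonds outstanding: weight = 36482.8684/117037.3004 = 0.3117; after-tax cost = 6.4% × (1 − 34.2%) = 4.2112%.
WACC = 0.6883 × 11.0000% + 0.3117 × 4.2112% = 8.8838%.

8.88%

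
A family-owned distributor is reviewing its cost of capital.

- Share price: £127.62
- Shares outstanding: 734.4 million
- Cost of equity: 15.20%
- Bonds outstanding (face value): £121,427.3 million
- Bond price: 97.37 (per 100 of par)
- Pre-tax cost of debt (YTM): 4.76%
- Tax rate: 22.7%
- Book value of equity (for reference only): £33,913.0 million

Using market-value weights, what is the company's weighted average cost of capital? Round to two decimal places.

Market value of equity E = 127.62 × 734.4m = 93724.128m. Market value of debt D = 121427.3m × 97.37/100 = 118233.76201m.
Total capital V = 93724.128 + 118233.76201 = 211957.89001.
Equity: weight = 93724.128/211957.89001 = 0.4422; cost = 15.2%.
Bonds outstanding: weight = 118233.76201/211957.89001 = 0.5578; after-tax cost = 4.76% × (1 − 22.7%) = 3.6795%.
WACC = 0.4422 × 15.2000% + 0.5578 × 3.6795% = 8.7737%.

8.77%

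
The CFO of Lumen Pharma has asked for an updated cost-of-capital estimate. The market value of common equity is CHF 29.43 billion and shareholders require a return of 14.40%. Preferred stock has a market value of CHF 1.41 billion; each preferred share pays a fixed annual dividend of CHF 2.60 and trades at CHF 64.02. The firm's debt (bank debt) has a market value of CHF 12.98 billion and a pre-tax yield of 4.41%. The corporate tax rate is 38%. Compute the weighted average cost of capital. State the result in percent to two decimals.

Cost of preferred: Rp = 2.6 / 64.02 = 4.0612%.
Total capital V = 29.43 + 1.41 + 12.98 = 43.82.
Equity: weight = 29.43/43.82 = 0.6716; cost = 14.4%.
Preferred: weight = 1.41/43.82 = 0.0322; cost = 4.0612%.
Bank debt: weight = 12.98/43.82 = 0.2962; after-tax cost = 4.41% × (1 − 38%) = 2.7342%.
WACC = 0.6716 × 14.4000% + 0.0322 × 4.0612% + 0.2962 × 2.7342% = 10.6118%.

10.61%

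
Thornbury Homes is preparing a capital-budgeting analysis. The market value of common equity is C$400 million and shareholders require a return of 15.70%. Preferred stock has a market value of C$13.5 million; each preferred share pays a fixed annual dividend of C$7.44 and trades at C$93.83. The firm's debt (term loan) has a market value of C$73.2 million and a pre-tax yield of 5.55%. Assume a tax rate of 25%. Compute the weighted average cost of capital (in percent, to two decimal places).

13.75%

Cost of preferred: Rp = 7.44 / 93.83 = 7.9292%.
Total capital V = 400 + 13.5 + 73.2 = 486.7.
Equity: weight = 400/486.7 = 0.8219; cost = 15.7%.
Preferred: weight = 13.5/486.7 = 0.0277; cost = 7.9292%.
Term loan: weight = 73.2/486.7 = 0.1504; after-tax cost = 5.55% × (1 − 25%) = 4.1625%.
WACC = 0.8219 × 15.7000% + 0.0277 × 7.9292% + 0.1504 × 4.1625% = 13.7492%.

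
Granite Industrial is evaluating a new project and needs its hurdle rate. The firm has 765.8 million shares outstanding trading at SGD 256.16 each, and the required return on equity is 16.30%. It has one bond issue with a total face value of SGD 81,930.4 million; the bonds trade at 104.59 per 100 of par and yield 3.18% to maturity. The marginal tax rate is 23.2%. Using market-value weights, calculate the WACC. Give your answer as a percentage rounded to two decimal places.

Market value of equity E = 256.16 × 765.8m = 196167.328m. Market value of debt D = 81930.4m × 104.59/100 = 85691.00536m.
Total capital V = 196167.328 + 85691.00536 = 281858.33336.
Equity: weight = 196167.328/281858.33336 = 0.6960; cost = 16.3%.
Bonds outstanding: weight = 85691.00536/281858.33336 = 0.3040; after-tax cost = 3.18% × (1 − 23.2%) = 2.4422%.
WACC = 0.6960 × 16.3000% + 0.3040 × 2.4422% = 12.0869%.

12.09%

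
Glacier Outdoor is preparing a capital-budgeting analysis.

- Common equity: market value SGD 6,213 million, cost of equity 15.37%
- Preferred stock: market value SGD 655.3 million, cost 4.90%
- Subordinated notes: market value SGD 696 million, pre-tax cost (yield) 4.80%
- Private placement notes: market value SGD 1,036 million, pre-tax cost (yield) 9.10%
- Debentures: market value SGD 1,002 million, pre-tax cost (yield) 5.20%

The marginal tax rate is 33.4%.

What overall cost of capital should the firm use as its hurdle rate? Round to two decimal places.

Total capital V = 6213 + 655.3 + 696 + 1036 + 1002 = 9602.3.
Equity: weight = 6213/9602.3 = 0.6470; cost = 15.37%.
Preferred: weight = 655.3/9602.3 = 0.0682; cost = 4.9%.
Subordinated notes: weight = 696/9602.3 = 0.0725; after-tax cost = 4.8% × (1 − 33.4%) = 3.1968%.
Private placement notes: weight = 1036/9602.3 = 0.1079; after-tax cost = 9.1% × (1 − 33.4%) = 6.0606%.
Debentures: weight = 1002/9602.3 = 0.1043; after-tax cost = 5.2% × (1 − 33.4%) = 3.4632%.
WACC = 0.6470 × 15.3700% + 0.0682 × 4.9000% + 0.0725 × 3.1968% + 0.1079 × 6.0606% + 0.1043 × 3.4632% = 11.5263%.

11.53%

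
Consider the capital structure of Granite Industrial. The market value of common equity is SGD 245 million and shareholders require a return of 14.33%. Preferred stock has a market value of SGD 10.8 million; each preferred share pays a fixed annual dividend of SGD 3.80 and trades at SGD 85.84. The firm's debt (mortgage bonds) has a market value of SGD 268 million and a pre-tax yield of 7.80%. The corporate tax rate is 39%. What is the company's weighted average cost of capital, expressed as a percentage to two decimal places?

Cost of preferred: Rp = 3.8 / 85.84 = 4.4268%.
Total capital V = 245 + 10.8 + 268 = 523.8.
Equity: weight = 245/523.8 = 0.4677; cost = 14.33%.
Preferred: weight = 10.8/523.8 = 0.0206; cost = 4.4268%.
Mortgage bonds: weight = 268/523.8 = 0.5116; after-tax cost = 7.8% × (1 − 39%) = 4.7580%.
WACC = 0.4677 × 14.3300% + 0.0206 × 4.4268% + 0.5116 × 4.7580% = 9.2283%.

9.23%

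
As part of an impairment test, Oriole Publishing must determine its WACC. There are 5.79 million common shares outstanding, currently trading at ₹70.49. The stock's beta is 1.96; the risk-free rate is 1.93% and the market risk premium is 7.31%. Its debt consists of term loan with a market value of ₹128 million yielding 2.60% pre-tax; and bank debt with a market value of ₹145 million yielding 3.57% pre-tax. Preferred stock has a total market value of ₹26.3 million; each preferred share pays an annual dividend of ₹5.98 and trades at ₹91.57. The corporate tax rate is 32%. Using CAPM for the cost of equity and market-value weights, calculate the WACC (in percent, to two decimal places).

10.44%

Cost of equity via CAPM: Re = 1.93% + 1.96 × 7.31% = 16.2576%.
Cost of preferred: Rp = 5.98 / 91.57 = 6.5305%.
Market value of equity E = 70.49 × 5.79m = 408.1371m.
Total capital V = 408.1371 + 26.3 + 128 + 145 = 707.4371.
Equity: weight = 408.1371/707.4371 = 0.5769; cost = 16.2576%.
Preferred: weight = 26.3/707.4371 = 0.0372; cost = 6.5305%.
Term loan: weight = 128/707.4371 = 0.1809; after-tax cost = 2.6% × (1 − 32%) = 1.7680%.
Bank debt: weight = 145/707.4371 = 0.2050; after-tax cost = 3.57% × (1 − 32%) = 2.4276%.
WACC = 0.5769 × 16.2576% + 0.0372 × 6.5305% + 0.1809 × 1.7680% + 0.2050 × 2.4276% = 10.4396%.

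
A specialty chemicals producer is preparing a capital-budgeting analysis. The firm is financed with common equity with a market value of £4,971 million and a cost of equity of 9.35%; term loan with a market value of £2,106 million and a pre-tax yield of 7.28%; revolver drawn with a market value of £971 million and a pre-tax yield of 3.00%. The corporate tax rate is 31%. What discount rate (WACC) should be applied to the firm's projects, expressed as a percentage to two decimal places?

7.34%

Total capital V = 4971 + 2106 + 971 = 8048.
Equity: weight = 4971/8048 = 0.6177; cost = 9.35%.
Term loan: weight = 2106/8048 = 0.2617; after-tax cost = 7.28% × (1 − 31%) = 5.0232%.
Revolver drawn: weight = 971/8048 = 0.1207; after-tax cost = 3% × (1 − 31%) = 2.0700%.
WACC = 0.6177 × 9.3500% + 0.2617 × 5.0232% + 0.1207 × 2.0700% = 7.3394%.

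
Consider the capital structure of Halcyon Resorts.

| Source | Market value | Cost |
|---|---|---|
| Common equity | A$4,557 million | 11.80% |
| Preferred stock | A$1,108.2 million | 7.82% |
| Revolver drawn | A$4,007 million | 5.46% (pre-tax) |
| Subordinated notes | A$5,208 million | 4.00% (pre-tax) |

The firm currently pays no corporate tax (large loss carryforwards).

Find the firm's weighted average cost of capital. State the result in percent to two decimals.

7.07%

Total capital V = 4557 + 1108.2 + 4007 + 5208 = 14880.2.
Equity: weight = 4557/14880.2 = 0.3062; cost = 11.8%.
Preferred: weight = 1108.2/14880.2 = 0.0745; cost = 7.82%.
Revolver drawn: weight = 4007/14880.2 = 0.2693; after-tax cost = 5.46% × (1 − 0%) = 5.4600%.
Subordinated notes: weight = 5208/14880.2 = 0.3500; after-tax cost = 4% × (1 − 0%) = 4.0000%.
WACC = 0.3062 × 11.8000% + 0.0745 × 7.8200% + 0.2693 × 5.4600% + 0.3500 × 4.0000% = 7.0664%.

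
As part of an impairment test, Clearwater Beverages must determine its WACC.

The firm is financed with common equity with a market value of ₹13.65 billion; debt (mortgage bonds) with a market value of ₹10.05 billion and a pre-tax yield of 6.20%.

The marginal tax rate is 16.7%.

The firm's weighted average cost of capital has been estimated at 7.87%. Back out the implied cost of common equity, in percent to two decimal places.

9.86%

Total capital V = 13.65 + 10.05 = 23.7.
Equity weight = 13.65/23.7 = 0.5759.
Mortgage bonds weight = 10.05/23.7 = 0.4241.
Debt contribution = 0.4241 × 6.2% × (1 − 16.7%) = 2.1901%.
Required equity contribution = 7.87% − 2.1901% = 5.6799%.
Re = 5.6799% / 0.5759 = 9.8619%.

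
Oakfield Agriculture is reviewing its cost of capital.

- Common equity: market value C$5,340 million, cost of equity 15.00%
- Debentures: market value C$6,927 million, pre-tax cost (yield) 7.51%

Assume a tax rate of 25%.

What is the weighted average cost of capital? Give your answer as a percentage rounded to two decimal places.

Total capital V = 5340 + 6927 = 12267.
Equity: weight = 5340/12267 = 0.4353; cost = 15%.
Debentures: weight = 6927/12267 = 0.5647; after-tax cost = 7.51% × (1 − 25%) = 5.6325%.
WACC = 0.4353 × 15.0000% + 0.5647 × 5.6325% = 9.7103%.

9.71%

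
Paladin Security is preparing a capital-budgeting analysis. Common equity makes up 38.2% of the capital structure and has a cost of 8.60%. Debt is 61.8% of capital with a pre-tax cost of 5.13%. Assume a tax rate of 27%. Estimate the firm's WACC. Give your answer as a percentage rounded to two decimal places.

5.60%

After-tax cost of debt = 5.13% × (1 − 27%) = 3.7449%.
WACC = 0.382 × 8.6000% + 0.618 × 3.7449% = 5.5995%.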